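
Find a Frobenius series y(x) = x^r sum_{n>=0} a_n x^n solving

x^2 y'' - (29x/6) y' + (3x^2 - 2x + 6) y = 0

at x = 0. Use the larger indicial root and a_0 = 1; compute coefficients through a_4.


Write in Frobenius form y'' + (p(x)/x) y' + (q(x)/x^2) y = 0:
  p(x) = -29/6,  q(x) = 3x^2 - 2x + 6.
Indicial equation: r(r-1) + (-29/6) r + (6) = 0 -> roots r_1 = 9/2, r_2 = 4/3.
Take r = r_1 = 9/2. Let y(x) = x^r sum_{n>=0} a_n x^n with a_0 = 1.
Substitute y = x^r sum a_n x^n and match x^{r+n}. The recurrence is
  D(n) a_n - 2 a_{n-1} + 3 a_{n-2} = 0,  where D(n) = (r+n)(r+n-1) + (-29/6)(r+n) + (6).
  a_n = [2 a_{n-1} - 3 a_{n-2}] / D(n).
Since the indicial polynomial factors as (r - r_1)(r - r_2), D(n) = (r_1 + n - r_1)(r_1 + n - r_2) = n(n + 19/6).
Evaluating step by step (a_0 = 1):
  n = 1: D(1) = 1(1 + 19/6) = 25/6; numerator = 2(1) = 2; a_1 = (2)/(25/6) = 12/25
  n = 2: D(2) = 2(2 + 19/6) = 31/3; numerator = 2(12/25) - 3(1) = -51/25; a_2 = (-51/25)/(31/3) = -153/775
  n = 3: D(3) = 3(3 + 19/6) = 37/2; numerator = 2(-153/775) - 3(12/25) = -1422/775; a_3 = (-1422/775)/(37/2) = -2844/28675
  n = 4: D(4) = 4(4 + 19/6) = 86/3; numerator = 2(-2844/28675) - 3(-153/775) = 2259/5735; a_4 = (2259/5735)/(86/3) = 6777/493210

r = 9/2; a_0 = 1; a_1 = 12/25; a_2 = -153/775; a_3 = -2844/28675; a_4 = 6777/493210


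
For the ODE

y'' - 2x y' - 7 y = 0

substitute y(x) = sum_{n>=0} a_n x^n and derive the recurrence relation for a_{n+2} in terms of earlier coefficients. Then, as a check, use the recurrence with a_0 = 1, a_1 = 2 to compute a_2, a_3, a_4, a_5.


Substitute y = sum_n a_n x^n.
y''(x) has coefficient (n+2)(n+1) a_{n+2} at x^n;
-2 x y'(x) has coefficient -2 n a_n at x^n (shift);
-7 y(x) has coefficient -7 a_n at x^n.
Matching x^n: (n+2)(n+1) a_{n+2} + (-2n - 7) a_n = 0.
Thus a_{n+2} = (2n + 7) / ((n+1)(n+2)) * a_n.

Check with a_0 = 1, a_1 = 2 (apply the recurrence for n = 0, 1, 2, 3): a_0 = 1, a_1 = 2, a_2 = 7/2, a_3 = 3, a_4 = 77/24, a_5 = 39/20.

a_(n+2) = (2n + 7) / ((n+1)(n+2)) * a_n; check: a_0 = 1, a_1 = 2, a_2 = 7/2, a_3 = 3, a_4 = 77/24, a_5 = 39/20


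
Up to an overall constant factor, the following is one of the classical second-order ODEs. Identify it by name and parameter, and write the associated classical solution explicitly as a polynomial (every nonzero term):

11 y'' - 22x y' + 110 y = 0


All three coefficients share the factor 11; dividing through by 11 gives  y'' - 2x y' + 10 y = 0.
This matches the Hermite equation y'' - 2x y' + 2n y = 0 with 2n = 10, so n = 5; the polynomial solution is H_5(x).
With y = sum_k a_k x^k, matching x^k gives (k+2)(k+1) a_{k+2} = 2(k - n) a_k = 2(k - 5) a_k. The right side vanishes at k = 5, so the series with the parity of 5 terminates at degree 5.
Standard normalization: leading coefficient of H_n is 2^n, so a_5 = 2^5 = 32. Work downward with a_k = (k+1)(k+2) a_{k+2} / (2(k - n)):
  a_3 = (4)(5)(32) / (2(3 - 5)) = 640/(-4) = -160
  a_1 = (2)(3)(-160) / (2(1 - 5)) = -960/(-8) = 120
Hence H_5(x) = 32 x^5 - 160 x^3 + 120 x.

H_5(x); series = 32 x^5 - 160 x^3 + 120 x


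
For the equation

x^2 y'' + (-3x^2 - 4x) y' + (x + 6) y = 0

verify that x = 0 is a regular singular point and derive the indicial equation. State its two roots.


Divide by x^2 to reach normal form y'' + P_1(x) y' + P_2(x) y = 0 with P_1(x) = -3 - 4/x and P_2(x) = 1/x + 6/x^2.
x = 0 is a singular point because the y'-coefficient -3 - 4/x has a pole at x = 0 and the y-coefficient 1/x + 6/x^2 has a pole at x = 0.
It is a regular singular point because x P_1(x) = p(x) = -3x - 4 and x^2 P_2(x) = q(x) = x + 6 are polynomials, hence analytic at x = 0.
p(0) = -4,  q(0) = 6.
Indicial equation: r(r-1) + p(0) r + q(0) = 0, i.e. r^2 + (p(0) - 1) r + q(0) = 0, i.e. r^2 - 5 r + 6 = 0.
Discriminant: (-5)^2 - 4(6) = 1, so r = (5 ± 1)/2.
Solving: r_1 = 3, r_2 = 2.

indicial: r^2 - 5 r + 6 = 0; roots r_1 = 3, r_2 = 2


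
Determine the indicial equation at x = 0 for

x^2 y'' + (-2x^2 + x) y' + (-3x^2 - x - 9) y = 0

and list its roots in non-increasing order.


Divide by x^2 to reach normal form y'' + P_1(x) y' + P_2(x) y = 0 with P_1(x) = -2 + 1/x and P_2(x) = -3 - 1/x - 9/x^2.
x = 0 is a singular point because the y'-coefficient -2 + 1/x has a pole at x = 0 and the y-coefficient -3 - 1/x - 9/x^2 has a pole at x = 0.
It is a regular singular point because x P_1(x) = p(x) = 1 - 2x and x^2 P_2(x) = q(x) = -3x^2 - x - 9 are polynomials, hence analytic at x = 0.
p(0) = 1,  q(0) = -9.
Indicial equation: r(r-1) + p(0) r + q(0) = 0, i.e. r^2 + (p(0) - 1) r + q(0) = 0, i.e. r^2 - 9 = 0.
Discriminant: (0)^2 - 4(-9) = 36, so r = (0 ± 6)/2.
Solving: r_1 = 3, r_2 = -3.

indicial: r^2 - 9 = 0; roots r_1 = 3, r_2 = -3


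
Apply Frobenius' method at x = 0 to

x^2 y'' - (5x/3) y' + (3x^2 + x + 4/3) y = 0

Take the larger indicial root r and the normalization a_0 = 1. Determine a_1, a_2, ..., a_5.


Write in Frobenius form y'' + (p(x)/x) y' + (q(x)/x^2) y = 0:
  p(x) = -5/3,  q(x) = 3x^2 + x + 4/3.
Indicial equation: r(r-1) + (-5/3) r + (4/3) = 0 -> roots r_1 = 2, r_2 = 2/3.
Take r = r_1 = 2. Let y(x) = x^r sum_{n>=0} a_n x^n with a_0 = 1.
Substitute y = x^r sum a_n x^n and match x^{r+n}. The recurrence is
  D(n) a_n + 1 a_{n-1} + 3 a_{n-2} = 0,  where D(n) = (r+n)(r+n-1) + (-5/3)(r+n) + (4/3).
  a_n = [-1 a_{n-1} - 3 a_{n-2}] / D(n).
Since the indicial polynomial factors as (r - r_1)(r - r_2), D(n) = (r_1 + n - r_1)(r_1 + n - r_2) = n(n + 4/3).
Evaluating step by step (a_0 = 1):
  n = 1: D(1) = 1(1 + 4/3) = 7/3; numerator = -1(1) = -1; a_1 = (-1)/(7/3) = -3/7
  n = 2: D(2) = 2(2 + 4/3) = 20/3; numerator = -1(-3/7) - 3(1) = -18/7; a_2 = (-18/7)/(20/3) = -27/70
  n = 3: D(3) = 3(3 + 4/3) = 13; numerator = -1(-27/70) - 3(-3/7) = 117/70; a_3 = (117/70)/(13) = 9/70
  n = 4: D(4) = 4(4 + 4/3) = 64/3; numerator = -1(9/70) - 3(-27/70) = 36/35; a_4 = (36/35)/(64/3) = 27/560
  n = 5: D(5) = 5(5 + 4/3) = 95/3; numerator = -1(27/560) - 3(9/70) = -243/560; a_5 = (-243/560)/(95/3) = -729/53200

r = 2; a_0 = 1; a_1 = -3/7; a_2 = -27/70; a_3 = 9/70; a_4 = 27/560; a_5 = -729/53200


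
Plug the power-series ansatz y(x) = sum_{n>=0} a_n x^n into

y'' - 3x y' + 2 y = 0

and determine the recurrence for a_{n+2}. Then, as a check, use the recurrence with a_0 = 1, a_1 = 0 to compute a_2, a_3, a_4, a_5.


Substitute y = sum_n a_n x^n.
y''(x) has coefficient (n+2)(n+1) a_{n+2} at x^n;
-3 x y'(x) has coefficient -3 n a_n at x^n (shift);
2 y(x) has coefficient 2 a_n at x^n.
Matching x^n: (n+2)(n+1) a_{n+2} + (-3n + 2) a_n = 0.
Thus a_{n+2} = (3n - 2) / ((n+1)(n+2)) * a_n.

Check with a_0 = 1, a_1 = 0 (apply the recurrence for n = 0, 1, 2, 3): a_0 = 1, a_1 = 0, a_2 = -1, a_3 = 0, a_4 = -1/3, a_5 = 0.

a_(n+2) = (3n - 2) / ((n+1)(n+2)) * a_n; check: a_0 = 1, a_1 = 0, a_2 = -1, a_3 = 0, a_4 = -1/3, a_5 = 0


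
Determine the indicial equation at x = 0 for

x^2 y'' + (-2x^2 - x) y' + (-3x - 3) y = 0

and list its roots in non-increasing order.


Divide by x^2 to reach normal form y'' + P_1(x) y' + P_2(x) y = 0 with P_1(x) = -2 - 1/x and P_2(x) = -3/x - 3/x^2.
x = 0 is a singular point because the y'-coefficient -2 - 1/x has a pole at x = 0 and the y-coefficient -3/x - 3/x^2 has a pole at x = 0.
It is a regular singular point because x P_1(x) = p(x) = -2x - 1 and x^2 P_2(x) = q(x) = -3x - 3 are polynomials, hence analytic at x = 0.
p(0) = -1,  q(0) = -3.
Indicial equation: r(r-1) + p(0) r + q(0) = 0, i.e. r^2 + (p(0) - 1) r + q(0) = 0, i.e. r^2 - 2 r - 3 = 0.
Discriminant: (-2)^2 - 4(-3) = 16, so r = (2 ± 4)/2.
Solving: r_1 = 3, r_2 = -1.

indicial: r^2 - 2 r - 3 = 0; roots r_1 = 3, r_2 = -1


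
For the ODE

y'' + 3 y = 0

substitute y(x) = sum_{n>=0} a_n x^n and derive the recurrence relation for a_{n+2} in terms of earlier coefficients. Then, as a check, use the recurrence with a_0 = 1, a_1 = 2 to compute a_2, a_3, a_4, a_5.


Substitute y = sum_n a_n x^n into y'' + (const) y = 0.
y''(x) = sum_{n>=0} (n+2)(n+1) a_{n+2} x^n.
The ODE becomes sum_n [(n+2)(n+1) a_{n+2} + 3 a_n] x^n = 0.
Setting each coefficient to zero gives the recurrence:
  (n+2)(n+1) a_{n+2} + 3 a_n = 0,
  a_{n+2} = -3 / ((n+1)(n+2)) a_n.

Check with a_0 = 1, a_1 = 2 (apply the recurrence for n = 0, 1, 2, 3): a_0 = 1, a_1 = 2, a_2 = -3/2, a_3 = -1, a_4 = 3/8, a_5 = 3/20.

a_{n+2} = -3/((n+1)(n+2)) * a_n; check: a_0 = 1, a_1 = 2, a_2 = -3/2, a_3 = -1, a_4 = 3/8, a_5 = 3/20


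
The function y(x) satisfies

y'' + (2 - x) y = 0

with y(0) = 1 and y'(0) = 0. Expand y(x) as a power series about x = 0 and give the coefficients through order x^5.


Ansatz: y(x) = sum_{n>=0} a_n x^n, so y'(x) = sum_{n>=1} n a_n x^(n-1) and y''(x) = sum_{n>=2} n(n-1) a_n x^(n-2).
Substitute into P(x) y'' + Q(x) y' + R(x) y = 0 with P(x) = 1, Q(x) = 0, R(x) = 2 - x, and match powers of x.
Initial conditions: a_0 = 1, a_1 = 0.
Setting the coefficient of each power of x to zero and solving order by order (substituting the coefficients already found):
  x^0: 2 a_2 + 2 a_0 = 0  ->  2 a_2 = -2 a_0 = -2  ->  a_2 = -1
  x^1: 6 a_3 + 2 a_1 - a_0 = 0  ->  6 a_3 = -2 a_1 + a_0 = 1  ->  a_3 = 1/6
  x^2: 12 a_4 + 2 a_2 - a_1 = 0  ->  12 a_4 = -2 a_2 + a_1 = 2  ->  a_4 = 1/6
  x^3: 20 a_5 + 2 a_3 - a_2 = 0  ->  20 a_5 = -2 a_3 + a_2 = -4/3  ->  a_5 = -1/15
Truncated series: y(x) = 1 - x^2 + (1/6) x^3 + (1/6) x^4 - (1/15) x^5 + O(x^6).

a_0 = 1; a_1 = 0; a_2 = -1; a_3 = 1/6; a_4 = 1/6; a_5 = -1/15


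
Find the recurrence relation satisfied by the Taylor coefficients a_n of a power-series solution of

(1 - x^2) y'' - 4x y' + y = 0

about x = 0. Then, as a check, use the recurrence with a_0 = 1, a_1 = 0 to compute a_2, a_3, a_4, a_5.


Substitute y = sum_n a_n x^n.
(1 - 1 x^2) y'' contributes (n+2)(n+1) a_{n+2} - n(n-1) a_n at x^n.
-4 x y'(x) contributes -4 n a_n at x^n.
y(x) contributes 1 a_n at x^n.
Matching x^n: (n+2)(n+1) a_{n+2} + (-n(n-1) - 4 n + 1) a_n = 0.
Thus a_{n+2} = (n(n-1) + 4 n - 1) / ((n+1)(n+2)) * a_n.

Check with a_0 = 1, a_1 = 0 (apply the recurrence for n = 0, 1, 2, 3): a_0 = 1, a_1 = 0, a_2 = -1/2, a_3 = 0, a_4 = -3/8, a_5 = 0.

a_(n+2) = (n(n-1) + 4 n - 1) / ((n+1)(n+2)) * a_n; check: a_0 = 1, a_1 = 0, a_2 = -1/2, a_3 = 0, a_4 = -3/8, a_5 = 0


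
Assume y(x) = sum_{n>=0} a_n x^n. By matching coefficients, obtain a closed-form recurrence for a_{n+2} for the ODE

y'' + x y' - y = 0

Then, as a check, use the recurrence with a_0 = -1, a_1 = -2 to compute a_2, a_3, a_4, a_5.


Substitute y = sum_n a_n x^n.
y''(x) has coefficient (n+2)(n+1) a_{n+2} at x^n;
x y'(x) has coefficient n a_n at x^n (shift);
-y(x) has coefficient -1 a_n at x^n.
Matching x^n: (n+2)(n+1) a_{n+2} + (n - 1) a_n = 0.
Thus a_{n+2} = (-n + 1) / ((n+1)(n+2)) * a_n.

Check with a_0 = -1, a_1 = -2 (apply the recurrence for n = 0, 1, 2, 3): a_0 = -1, a_1 = -2, a_2 = -1/2, a_3 = 0, a_4 = 1/24, a_5 = 0.

a_(n+2) = (-n + 1) / ((n+1)(n+2)) * a_n; check: a_0 = -1, a_1 = -2, a_2 = -1/2, a_3 = 0, a_4 = 1/24, a_5 = 0


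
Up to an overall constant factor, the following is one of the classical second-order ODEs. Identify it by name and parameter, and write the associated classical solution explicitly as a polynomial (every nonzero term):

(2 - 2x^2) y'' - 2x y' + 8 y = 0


All three coefficients share the factor 2; dividing through by 2 gives  (1 - x^2) y'' - x y' + 4 y = 0.
This matches the Chebyshev equation (1 - x^2) y'' - x y' + n^2 y = 0 (note the -x y' term, not -2x y') with n^2 = 4, so n = 2; the polynomial solution is T_2(x).
With y = sum_k a_k x^k, matching x^k gives (k+2)(k+1) a_{k+2} = (k^2 - n^2) a_k = (k - 2)(k + 2) a_k. The right side vanishes at k = 2, so the series with the parity of 2 terminates at degree 2.
Standard normalization: leading coefficient of T_n is 2^(n-1), so a_2 = 2^1 = 2. Work downward with a_k = (k+1)(k+2) a_{k+2} / ((k - 2)(k + 2)):
  a_0 = (1)(2)(2) / ((0 - 2)(0 + 2)) = 4/(-4) = -1
Hence T_2(x) = 2 x^2 - 1.

T_2(x); series = 2 x^2 - 1


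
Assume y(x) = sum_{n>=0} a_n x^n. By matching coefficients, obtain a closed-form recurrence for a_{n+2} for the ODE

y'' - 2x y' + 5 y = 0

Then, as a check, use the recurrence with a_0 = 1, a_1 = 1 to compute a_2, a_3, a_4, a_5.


Substitute y = sum_n a_n x^n.
y''(x) has coefficient (n+2)(n+1) a_{n+2} at x^n;
-2 x y'(x) has coefficient -2 n a_n at x^n (shift);
5 y(x) has coefficient 5 a_n at x^n.
Matching x^n: (n+2)(n+1) a_{n+2} + (-2n + 5) a_n = 0.
Thus a_{n+2} = (2n - 5) / ((n+1)(n+2)) * a_n.

Check with a_0 = 1, a_1 = 1 (apply the recurrence for n = 0, 1, 2, 3): a_0 = 1, a_1 = 1, a_2 = -5/2, a_3 = -1/2, a_4 = 5/24, a_5 = -1/40.

a_(n+2) = (2n - 5) / ((n+1)(n+2)) * a_n; check: a_0 = 1, a_1 = 1, a_2 = -5/2, a_3 = -1/2, a_4 = 5/24, a_5 = -1/40


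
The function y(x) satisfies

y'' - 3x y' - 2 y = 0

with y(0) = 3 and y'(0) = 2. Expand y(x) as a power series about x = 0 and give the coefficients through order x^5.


Ansatz: y(x) = sum_{n>=0} a_n x^n, so y'(x) = sum_{n>=1} n a_n x^(n-1) and y''(x) = sum_{n>=2} n(n-1) a_n x^(n-2).
Substitute into P(x) y'' + Q(x) y' + R(x) y = 0 with P(x) = 1, Q(x) = -3x, R(x) = -2, and match powers of x.
Initial conditions: a_0 = 3, a_1 = 2.
Setting the coefficient of each power of x to zero and solving order by order (substituting the coefficients already found):
  x^0: 2 a_2 - 2 a_0 = 0  ->  2 a_2 = 2 a_0 = 6  ->  a_2 = 3
  x^1: 6 a_3 - 5 a_1 = 0  ->  6 a_3 = 5 a_1 = 10  ->  a_3 = 5/3
  x^2: 12 a_4 - 8 a_2 = 0  ->  12 a_4 = 8 a_2 = 24  ->  a_4 = 2
  x^3: 20 a_5 - 11 a_3 = 0  ->  20 a_5 = 11 a_3 = 55/3  ->  a_5 = 11/12
Truncated series: y(x) = 3 + 2 x + 3 x^2 + (5/3) x^3 + 2 x^4 + (11/12) x^5 + O(x^6).

a_0 = 3; a_1 = 2; a_2 = 3; a_3 = 5/3; a_4 = 2; a_5 = 11/12


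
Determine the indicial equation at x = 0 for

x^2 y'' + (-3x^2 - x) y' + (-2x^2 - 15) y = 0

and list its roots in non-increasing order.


Divide by x^2 to reach normal form y'' + P_1(x) y' + P_2(x) y = 0 with P_1(x) = -3 - 1/x and P_2(x) = -2 - 15/x^2.
x = 0 is a singular point because the y'-coefficient -3 - 1/x has a pole at x = 0 and the y-coefficient -2 - 15/x^2 has a pole at x = 0.
It is a regular singular point because x P_1(x) = p(x) = -3x - 1 and x^2 P_2(x) = q(x) = -2x^2 - 15 are polynomials, hence analytic at x = 0.
p(0) = -1,  q(0) = -15.
Indicial equation: r(r-1) + p(0) r + q(0) = 0, i.e. r^2 + (p(0) - 1) r + q(0) = 0, i.e. r^2 - 2 r - 15 = 0.
Discriminant: (-2)^2 - 4(-15) = 64, so r = (2 ± 8)/2.
Solving: r_1 = 5, r_2 = -3.

indicial: r^2 - 2 r - 15 = 0; roots r_1 = 5, r_2 = -3


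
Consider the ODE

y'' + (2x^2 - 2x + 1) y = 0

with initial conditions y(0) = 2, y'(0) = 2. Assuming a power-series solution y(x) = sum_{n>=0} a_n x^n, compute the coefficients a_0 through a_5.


Ansatz: y(x) = sum_{n>=0} a_n x^n, so y'(x) = sum_{n>=1} n a_n x^(n-1) and y''(x) = sum_{n>=2} n(n-1) a_n x^(n-2).
Substitute into P(x) y'' + Q(x) y' + R(x) y = 0 with P(x) = 1, Q(x) = 0, R(x) = 2x^2 - 2x + 1, and match powers of x.
Initial conditions: a_0 = 2, a_1 = 2.
Setting the coefficient of each power of x to zero and solving order by order (substituting the coefficients already found):
  x^0: 2 a_2 + a_0 = 0  ->  2 a_2 = -a_0 = -2  ->  a_2 = -1
  x^1: 6 a_3 + a_1 - 2 a_0 = 0  ->  6 a_3 = -a_1 + 2 a_0 = 2  ->  a_3 = 1/3
  x^2: 12 a_4 + a_2 - 2 a_1 + 2 a_0 = 0  ->  12 a_4 = -a_2 + 2 a_1 - 2 a_0 = 1  ->  a_4 = 1/12
  x^3: 20 a_5 + a_3 - 2 a_2 + 2 a_1 = 0  ->  20 a_5 = -a_3 + 2 a_2 - 2 a_1 = -19/3  ->  a_5 = -19/60
Truncated series: y(x) = 2 + 2 x - x^2 + (1/3) x^3 + (1/12) x^4 - (19/60) x^5 + O(x^6).

a_0 = 2; a_1 = 2; a_2 = -1; a_3 = 1/3; a_4 = 1/12; a_5 = -19/60


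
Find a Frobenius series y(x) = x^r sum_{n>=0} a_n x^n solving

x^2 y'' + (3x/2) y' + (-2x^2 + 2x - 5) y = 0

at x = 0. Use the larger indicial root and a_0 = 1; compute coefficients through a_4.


Write in Frobenius form y'' + (p(x)/x) y' + (q(x)/x^2) y = 0:
  p(x) = 3/2,  q(x) = -2x^2 + 2x - 5.
Indicial equation: r(r-1) + (3/2) r + (-5) = 0 -> roots r_1 = 2, r_2 = -5/2.
Take r = r_1 = 2. Let y(x) = x^r sum_{n>=0} a_n x^n with a_0 = 1.
Substitute y = x^r sum a_n x^n and match x^{r+n}. The recurrence is
  D(n) a_n + 2 a_{n-1} - 2 a_{n-2} = 0,  where D(n) = (r+n)(r+n-1) + (3/2)(r+n) + (-5).
  a_n = [-2 a_{n-1} + 2 a_{n-2}] / D(n).
Since the indicial polynomial factors as (r - r_1)(r - r_2), D(n) = (r_1 + n - r_1)(r_1 + n - r_2) = n(n + 9/2).
Evaluating step by step (a_0 = 1):
  n = 1: D(1) = 1(1 + 9/2) = 11/2; numerator = -2(1) = -2; a_1 = (-2)/(11/2) = -4/11
  n = 2: D(2) = 2(2 + 9/2) = 13; numerator = -2(-4/11) + 2(1) = 30/11; a_2 = (30/11)/(13) = 30/143
  n = 3: D(3) = 3(3 + 9/2) = 45/2; numerator = -2(30/143) + 2(-4/11) = -164/143; a_3 = (-164/143)/(45/2) = -328/6435
  n = 4: D(4) = 4(4 + 9/2) = 34; numerator = -2(-328/6435) + 2(30/143) = 3356/6435; a_4 = (3356/6435)/(34) = 1678/109395

r = 2; a_0 = 1; a_1 = -4/11; a_2 = 30/143; a_3 = -328/6435; a_4 = 1678/109395


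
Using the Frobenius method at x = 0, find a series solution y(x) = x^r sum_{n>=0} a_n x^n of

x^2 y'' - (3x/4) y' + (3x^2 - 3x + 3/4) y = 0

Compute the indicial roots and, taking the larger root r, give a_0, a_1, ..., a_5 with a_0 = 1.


Write in Frobenius form y'' + (p(x)/x) y' + (q(x)/x^2) y = 0:
  p(x) = -3/4,  q(x) = 3x^2 - 3x + 3/4.
Indicial equation: r(r-1) + (-3/4) r + (3/4) = 0 -> roots r_1 = 1, r_2 = 3/4.
Take r = r_1 = 1. Let y(x) = x^r sum_{n>=0} a_n x^n with a_0 = 1.
Substitute y = x^r sum a_n x^n and match x^{r+n}. The recurrence is
  D(n) a_n - 3 a_{n-1} + 3 a_{n-2} = 0,  where D(n) = (r+n)(r+n-1) + (-3/4)(r+n) + (3/4).
  a_n = [3 a_{n-1} - 3 a_{n-2}] / D(n).
Since the indicial polynomial factors as (r - r_1)(r - r_2), D(n) = (r_1 + n - r_1)(r_1 + n - r_2) = n(n + 1/4).
Evaluating step by step (a_0 = 1):
  n = 1: D(1) = 1(1 + 1/4) = 5/4; numerator = 3(1) = 3; a_1 = (3)/(5/4) = 12/5
  n = 2: D(2) = 2(2 + 1/4) = 9/2; numerator = 3(12/5) - 3(1) = 21/5; a_2 = (21/5)/(9/2) = 14/15
  n = 3: D(3) = 3(3 + 1/4) = 39/4; numerator = 3(14/15) - 3(12/5) = -22/5; a_3 = (-22/5)/(39/4) = -88/195
  n = 4: D(4) = 4(4 + 1/4) = 17; numerator = 3(-88/195) - 3(14/15) = -54/13; a_4 = (-54/13)/(17) = -54/221
  n = 5: D(5) = 5(5 + 1/4) = 105/4; numerator = 3(-54/221) - 3(-88/195) = 686/1105; a_5 = (686/1105)/(105/4) = 392/16575

r = 1; a_0 = 1; a_1 = 12/5; a_2 = 14/15; a_3 = -88/195; a_4 = -54/221; a_5 = 392/16575


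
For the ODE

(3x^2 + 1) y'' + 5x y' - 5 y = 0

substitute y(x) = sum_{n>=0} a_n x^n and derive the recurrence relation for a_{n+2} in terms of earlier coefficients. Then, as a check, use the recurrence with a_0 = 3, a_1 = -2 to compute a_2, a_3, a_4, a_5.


Substitute y = sum_n a_n x^n.
(1 + 3 x^2) y'' contributes (n+2)(n+1) a_{n+2} + 3 n(n-1) a_n at x^n.
5 x y'(x) contributes 5 n a_n at x^n.
-5 y(x) contributes -5 a_n at x^n.
Matching x^n: (n+2)(n+1) a_{n+2} + (3 n(n-1) + 5 n - 5) a_n = 0.
Thus a_{n+2} = (-3 n(n-1) - 5 n + 5) / ((n+1)(n+2)) * a_n.

Check with a_0 = 3, a_1 = -2 (apply the recurrence for n = 0, 1, 2, 3): a_0 = 3, a_1 = -2, a_2 = 15/2, a_3 = 0, a_4 = -55/8, a_5 = 0.

a_(n+2) = (-3 n(n-1) - 5 n + 5) / ((n+1)(n+2)) * a_n; check: a_0 = 3, a_1 = -2, a_2 = 15/2, a_3 = 0, a_4 = -55/8, a_5 = 0


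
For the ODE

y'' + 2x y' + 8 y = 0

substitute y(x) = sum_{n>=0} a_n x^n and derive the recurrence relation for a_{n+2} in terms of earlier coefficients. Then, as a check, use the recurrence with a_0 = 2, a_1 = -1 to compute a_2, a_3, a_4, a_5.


Substitute y = sum_n a_n x^n.
y''(x) has coefficient (n+2)(n+1) a_{n+2} at x^n;
2 x y'(x) has coefficient 2 n a_n at x^n (shift);
8 y(x) has coefficient 8 a_n at x^n.
Matching x^n: (n+2)(n+1) a_{n+2} + (2n + 8) a_n = 0.
Thus a_{n+2} = (-2n - 8) / ((n+1)(n+2)) * a_n.

Check with a_0 = 2, a_1 = -1 (apply the recurrence for n = 0, 1, 2, 3): a_0 = 2, a_1 = -1, a_2 = -8, a_3 = 5/3, a_4 = 8, a_5 = -7/6.

a_(n+2) = (-2n - 8) / ((n+1)(n+2)) * a_n; check: a_0 = 2, a_1 = -1, a_2 = -8, a_3 = 5/3, a_4 = 8, a_5 = -7/6


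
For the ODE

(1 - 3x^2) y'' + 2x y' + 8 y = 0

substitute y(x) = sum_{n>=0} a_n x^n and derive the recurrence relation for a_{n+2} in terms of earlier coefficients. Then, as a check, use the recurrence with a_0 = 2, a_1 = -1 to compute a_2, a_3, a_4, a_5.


Substitute y = sum_n a_n x^n.
(1 - 3 x^2) y'' contributes (n+2)(n+1) a_{n+2} - 3 n(n-1) a_n at x^n.
2 x y'(x) contributes 2 n a_n at x^n.
8 y(x) contributes 8 a_n at x^n.
Matching x^n: (n+2)(n+1) a_{n+2} + (-3 n(n-1) + 2 n + 8) a_n = 0.
Thus a_{n+2} = (3 n(n-1) - 2 n - 8) / ((n+1)(n+2)) * a_n.

Check with a_0 = 2, a_1 = -1 (apply the recurrence for n = 0, 1, 2, 3): a_0 = 2, a_1 = -1, a_2 = -8, a_3 = 5/3, a_4 = 4, a_5 = 1/3.

a_(n+2) = (3 n(n-1) - 2 n - 8) / ((n+1)(n+2)) * a_n; check: a_0 = 2, a_1 = -1, a_2 = -8, a_3 = 5/3, a_4 = 4, a_5 = 1/3


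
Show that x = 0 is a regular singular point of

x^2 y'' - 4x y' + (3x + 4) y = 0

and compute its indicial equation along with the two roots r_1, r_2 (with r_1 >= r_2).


Divide by x^2 to reach normal form y'' + P_1(x) y' + P_2(x) y = 0 with P_1(x) = -4/x and P_2(x) = 3/x + 4/x^2.
x = 0 is a singular point because the y'-coefficient -4/x has a pole at x = 0 and the y-coefficient 3/x + 4/x^2 has a pole at x = 0.
It is a regular singular point because x P_1(x) = p(x) = -4 and x^2 P_2(x) = q(x) = 3x + 4 are polynomials, hence analytic at x = 0.
p(0) = -4,  q(0) = 4.
Indicial equation: r(r-1) + p(0) r + q(0) = 0, i.e. r^2 + (p(0) - 1) r + q(0) = 0, i.e. r^2 - 5 r + 4 = 0.
Discriminant: (-5)^2 - 4(4) = 9, so r = (5 ± 3)/2.
Solving: r_1 = 4, r_2 = 1.

indicial: r^2 - 5 r + 4 = 0; roots r_1 = 4, r_2 = 1


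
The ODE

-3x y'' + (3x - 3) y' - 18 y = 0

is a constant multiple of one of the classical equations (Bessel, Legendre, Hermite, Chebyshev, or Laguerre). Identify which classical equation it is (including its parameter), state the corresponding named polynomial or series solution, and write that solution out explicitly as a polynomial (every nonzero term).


All three coefficients share the factor -3; dividing through by -3 gives  x y'' + (1 - x) y' + 6 y = 0.
This matches the Laguerre equation x y'' + (1 - x) y' + n y = 0 with n = 6; the polynomial solution is L_6(x).
With y = sum_k a_k x^k, matching x^k gives (k+1)k a_{k+1} + (k+1) a_{k+1} - k a_k + n a_k = 0, i.e. (k+1)^2 a_{k+1} = (k - n) a_k = (k - 6) a_k. The right side vanishes at k = 6, so the series terminates at degree 6.
Standard normalization L_n(0) = 1 gives a_0 = 1. Work upward with a_{k+1} = (k - 6) a_k / (k+1)^2:
  a_1 = (0 - 6)(1) / 1^2 = -6/1 = -6
  a_2 = (1 - 6)(-6) / 2^2 = 30/4 = 15/2
  a_3 = (2 - 6)(15/2) / 3^2 = -30/9 = -10/3
  a_4 = (3 - 6)(-10/3) / 4^2 = 10/16 = 5/8
  a_5 = (4 - 6)(5/8) / 5^2 = (-5/4)/25 = -1/20
  a_6 = (5 - 6)(-1/20) / 6^2 = (1/20)/36 = 1/720
Hence L_6(x) = x^6/720 - x^5/20 + 5 x^4/8 - 10 x^3/3 + 15 x^2/2 - 6 x + 1.

L_6(x); series = x^6/720 - x^5/20 + 5 x^4/8 - 10 x^3/3 + 15 x^2/2 - 6 x + 1


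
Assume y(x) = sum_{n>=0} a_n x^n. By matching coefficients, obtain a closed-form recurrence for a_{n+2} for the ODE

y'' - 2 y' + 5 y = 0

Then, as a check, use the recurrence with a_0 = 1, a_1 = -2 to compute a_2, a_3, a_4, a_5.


Substitute y = sum_n a_n x^n.
y''(x) has coefficient (n+2)(n+1) a_{n+2} at x^n;
-2 y'(x) has coefficient -2 (n+1) a_{n+1} at x^n;
5 y(x) has coefficient 5 a_n at x^n.
Matching x^n: (n+2)(n+1) a_{n+2} - 2 (n+1) a_{n+1} + 5 a_n = 0.
Thus a_{n+2} = [2 (n+1) a_{n+1} - 5 a_n] / ((n+1)(n+2)).

Check with a_0 = 1, a_1 = -2 (apply the recurrence for n = 0, 1, 2, 3): a_0 = 1, a_1 = -2, a_2 = -9/2, a_3 = -4/3, a_4 = 29/24, a_5 = 49/60.

a_(n+2) = [2 (n+1) a_(n+1) - 5 a_n] / ((n+1)(n+2)); check: a_0 = 1, a_1 = -2, a_2 = -9/2, a_3 = -4/3, a_4 = 29/24, a_5 = 49/60


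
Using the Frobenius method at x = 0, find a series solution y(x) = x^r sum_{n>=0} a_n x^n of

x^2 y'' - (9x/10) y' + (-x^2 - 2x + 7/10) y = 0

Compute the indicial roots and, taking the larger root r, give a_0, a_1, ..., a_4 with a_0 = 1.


Write in Frobenius form y'' + (p(x)/x) y' + (q(x)/x^2) y = 0:
  p(x) = -9/10,  q(x) = -x^2 - 2x + 7/10.
Indicial equation: r(r-1) + (-9/10) r + (7/10) = 0 -> roots r_1 = 7/5, r_2 = 1/2.
Take r = r_1 = 7/5. Let y(x) = x^r sum_{n>=0} a_n x^n with a_0 = 1.
Substitute y = x^r sum a_n x^n and match x^{r+n}. The recurrence is
  D(n) a_n - 2 a_{n-1} - 1 a_{n-2} = 0,  where D(n) = (r+n)(r+n-1) + (-9/10)(r+n) + (7/10).
  a_n = [2 a_{n-1} + 1 a_{n-2}] / D(n).
Since the indicial polynomial factors as (r - r_1)(r - r_2), D(n) = (r_1 + n - r_1)(r_1 + n - r_2) = n(n + 9/10).
Evaluating step by step (a_0 = 1):
  n = 1: D(1) = 1(1 + 9/10) = 19/10; numerator = 2(1) = 2; a_1 = (2)/(19/10) = 20/19
  n = 2: D(2) = 2(2 + 9/10) = 29/5; numerator = 2(20/19) + 1(1) = 59/19; a_2 = (59/19)/(29/5) = 295/551
  n = 3: D(3) = 3(3 + 9/10) = 117/10; numerator = 2(295/551) + 1(20/19) = 1170/551; a_3 = (1170/551)/(117/10) = 100/551
  n = 4: D(4) = 4(4 + 9/10) = 98/5; numerator = 2(100/551) + 1(295/551) = 495/551; a_4 = (495/551)/(98/5) = 2475/53998

r = 7/5; a_0 = 1; a_1 = 20/19; a_2 = 295/551; a_3 = 100/551; a_4 = 2475/53998


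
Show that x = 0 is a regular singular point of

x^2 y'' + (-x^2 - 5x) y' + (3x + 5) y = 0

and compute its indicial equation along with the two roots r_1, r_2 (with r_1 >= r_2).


Divide by x^2 to reach normal form y'' + P_1(x) y' + P_2(x) y = 0 with P_1(x) = -1 - 5/x and P_2(x) = 3/x + 5/x^2.
x = 0 is a singular point because the y'-coefficient -1 - 5/x has a pole at x = 0 and the y-coefficient 3/x + 5/x^2 has a pole at x = 0.
It is a regular singular point because x P_1(x) = p(x) = -x - 5 and x^2 P_2(x) = q(x) = 3x + 5 are polynomials, hence analytic at x = 0.
p(0) = -5,  q(0) = 5.
Indicial equation: r(r-1) + p(0) r + q(0) = 0, i.e. r^2 + (p(0) - 1) r + q(0) = 0, i.e. r^2 - 6 r + 5 = 0.
Discriminant: (-6)^2 - 4(5) = 16, so r = (6 ± 4)/2.
Solving: r_1 = 5, r_2 = 1.

indicial: r^2 - 6 r + 5 = 0; roots r_1 = 5, r_2 = 1


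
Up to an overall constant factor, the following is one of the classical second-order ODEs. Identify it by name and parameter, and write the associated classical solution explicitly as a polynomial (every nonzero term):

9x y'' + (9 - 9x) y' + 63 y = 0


All three coefficients share the factor 9; dividing through by 9 gives  x y'' + (1 - x) y' + 7 y = 0.
This matches the Laguerre equation x y'' + (1 - x) y' + n y = 0 with n = 7; the polynomial solution is L_7(x).
With y = sum_k a_k x^k, matching x^k gives (k+1)k a_{k+1} + (k+1) a_{k+1} - k a_k + n a_k = 0, i.e. (k+1)^2 a_{k+1} = (k - n) a_k = (k - 7) a_k. The right side vanishes at k = 7, so the series terminates at degree 7.
Standard normalization L_n(0) = 1 gives a_0 = 1. Work upward with a_{k+1} = (k - 7) a_k / (k+1)^2:
  a_1 = (0 - 7)(1) / 1^2 = -7/1 = -7
  a_2 = (1 - 7)(-7) / 2^2 = 42/4 = 21/2
  a_3 = (2 - 7)(21/2) / 3^2 = (-105/2)/9 = -35/6
  a_4 = (3 - 7)(-35/6) / 4^2 = (70/3)/16 = 35/24
  a_5 = (4 - 7)(35/24) / 5^2 = (-35/8)/25 = -7/40
  a_6 = (5 - 7)(-7/40) / 6^2 = (7/20)/36 = 7/720
  a_7 = (6 - 7)(7/720) / 7^2 = (-7/720)/49 = -1/5040
Hence L_7(x) = -x^7/5040 + 7 x^6/720 - 7 x^5/40 + 35 x^4/24 - 35 x^3/6 + 21 x^2/2 - 7 x + 1.

L_7(x); series = -x^7/5040 + 7 x^6/720 - 7 x^5/40 + 35 x^4/24 - 35 x^3/6 + 21 x^2/2 - 7 x + 1


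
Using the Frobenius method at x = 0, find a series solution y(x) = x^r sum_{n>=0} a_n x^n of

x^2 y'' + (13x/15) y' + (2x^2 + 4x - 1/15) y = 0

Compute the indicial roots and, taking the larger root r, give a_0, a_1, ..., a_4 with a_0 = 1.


Write in Frobenius form y'' + (p(x)/x) y' + (q(x)/x^2) y = 0:
  p(x) = 13/15,  q(x) = 2x^2 + 4x - 1/15.
Indicial equation: r(r-1) + (13/15) r + (-1/15) = 0 -> roots r_1 = 1/3, r_2 = -1/5.
Take r = r_1 = 1/3. Let y(x) = x^r sum_{n>=0} a_n x^n with a_0 = 1.
Substitute y = x^r sum a_n x^n and match x^{r+n}. The recurrence is
  D(n) a_n + 4 a_{n-1} + 2 a_{n-2} = 0,  where D(n) = (r+n)(r+n-1) + (13/15)(r+n) + (-1/15).
  a_n = [-4 a_{n-1} - 2 a_{n-2}] / D(n).
Since the indicial polynomial factors as (r - r_1)(r - r_2), D(n) = (r_1 + n - r_1)(r_1 + n - r_2) = n(n + 8/15).
Evaluating step by step (a_0 = 1):
  n = 1: D(1) = 1(1 + 8/15) = 23/15; numerator = -4(1) = -4; a_1 = (-4)/(23/15) = -60/23
  n = 2: D(2) = 2(2 + 8/15) = 76/15; numerator = -4(-60/23) - 2(1) = 194/23; a_2 = (194/23)/(76/15) = 1455/874
  n = 3: D(3) = 3(3 + 8/15) = 53/5; numerator = -4(1455/874) - 2(-60/23) = -630/437; a_3 = (-630/437)/(53/5) = -3150/23161
  n = 4: D(4) = 4(4 + 8/15) = 272/15; numerator = -4(-3150/23161) - 2(1455/874) = -2805/1007; a_4 = (-2805/1007)/(272/15) = -2475/16112

r = 1/3; a_0 = 1; a_1 = -60/23; a_2 = 1455/874; a_3 = -3150/23161; a_4 = -2475/16112


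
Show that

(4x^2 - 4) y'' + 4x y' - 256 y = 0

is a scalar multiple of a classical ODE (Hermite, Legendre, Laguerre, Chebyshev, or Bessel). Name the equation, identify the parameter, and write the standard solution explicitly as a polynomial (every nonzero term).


All three coefficients share the factor -4; dividing through by -4 gives  (1 - x^2) y'' - x y' + 64 y = 0.
This matches the Chebyshev equation (1 - x^2) y'' - x y' + n^2 y = 0 (note the -x y' term, not -2x y') with n^2 = 64, so n = 8; the polynomial solution is T_8(x).
With y = sum_k a_k x^k, matching x^k gives (k+2)(k+1) a_{k+2} = (k^2 - n^2) a_k = (k - 8)(k + 8) a_k. The right side vanishes at k = 8, so the series with the parity of 8 terminates at degree 8.
Standard normalization: leading coefficient of T_n is 2^(n-1), so a_8 = 2^7 = 128. Work downward with a_k = (k+1)(k+2) a_{k+2} / ((k - 8)(k + 8)):
  a_6 = (7)(8)(128) / ((6 - 8)(6 + 8)) = 7168/(-28) = -256
  a_4 = (5)(6)(-256) / ((4 - 8)(4 + 8)) = -7680/(-48) = 160
  a_2 = (3)(4)(160) / ((2 - 8)(2 + 8)) = 1920/(-60) = -32
  a_0 = (1)(2)(-32) / ((0 - 8)(0 + 8)) = -64/(-64) = 1
Hence T_8(x) = 128 x^8 - 256 x^6 + 160 x^4 - 32 x^2 + 1.

T_8(x); series = 128 x^8 - 256 x^6 + 160 x^4 - 32 x^2 + 1


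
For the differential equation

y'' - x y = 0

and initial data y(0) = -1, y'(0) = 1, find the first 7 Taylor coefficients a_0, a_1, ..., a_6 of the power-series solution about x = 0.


Ansatz: y(x) = sum_{n>=0} a_n x^n, so y'(x) = sum_{n>=1} n a_n x^(n-1) and y''(x) = sum_{n>=2} n(n-1) a_n x^(n-2).
Substitute into P(x) y'' + Q(x) y' + R(x) y = 0 with P(x) = 1, Q(x) = 0, R(x) = -x, and match powers of x.
Initial conditions: a_0 = -1, a_1 = 1.
Setting the coefficient of each power of x to zero and solving order by order (substituting the coefficients already found):
  x^0: 2 a_2 = 0  ->  a_2 = 0
  x^1: 6 a_3 - a_0 = 0  ->  6 a_3 = a_0 = -1  ->  a_3 = -1/6
  x^2: 12 a_4 - a_1 = 0  ->  12 a_4 = a_1 = 1  ->  a_4 = 1/12
  x^3: 20 a_5 - a_2 = 0  ->  20 a_5 = a_2 = 0  ->  a_5 = 0
  x^4: 30 a_6 - a_3 = 0  ->  30 a_6 = a_3 = -1/6  ->  a_6 = -1/180
Truncated series: y(x) = -1 + x - (1/6) x^3 + (1/12) x^4 - (1/180) x^6 + O(x^7).

a_0 = -1; a_1 = 1; a_2 = 0; a_3 = -1/6; a_4 = 1/12; a_5 = 0; a_6 = -1/180


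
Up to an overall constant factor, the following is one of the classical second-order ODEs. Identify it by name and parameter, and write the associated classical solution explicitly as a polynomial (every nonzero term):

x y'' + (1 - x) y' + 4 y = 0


The equation is already in a standard form:  x y'' + (1 - x) y' + 4 y = 0.
This matches the Laguerre equation x y'' + (1 - x) y' + n y = 0 with n = 4; the polynomial solution is L_4(x).
With y = sum_k a_k x^k, matching x^k gives (k+1)k a_{k+1} + (k+1) a_{k+1} - k a_k + n a_k = 0, i.e. (k+1)^2 a_{k+1} = (k - n) a_k = (k - 4) a_k. The right side vanishes at k = 4, so the series terminates at degree 4.
Standard normalization L_n(0) = 1 gives a_0 = 1. Work upward with a_{k+1} = (k - 4) a_k / (k+1)^2:
  a_1 = (0 - 4)(1) / 1^2 = -4/1 = -4
  a_2 = (1 - 4)(-4) / 2^2 = 12/4 = 3
  a_3 = (2 - 4)(3) / 3^2 = -6/9 = -2/3
  a_4 = (3 - 4)(-2/3) / 4^2 = (2/3)/16 = 1/24
Hence L_4(x) = x^4/24 - 2 x^3/3 + 3 x^2 - 4 x + 1.

L_4(x); series = x^4/24 - 2 x^3/3 + 3 x^2 - 4 x + 1


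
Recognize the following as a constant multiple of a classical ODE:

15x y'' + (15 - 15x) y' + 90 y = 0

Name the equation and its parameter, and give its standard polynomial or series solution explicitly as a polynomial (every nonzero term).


All three coefficients share the factor 15; dividing through by 15 gives  x y'' + (1 - x) y' + 6 y = 0.
This matches the Laguerre equation x y'' + (1 - x) y' + n y = 0 with n = 6; the polynomial solution is L_6(x).
With y = sum_k a_k x^k, matching x^k gives (k+1)k a_{k+1} + (k+1) a_{k+1} - k a_k + n a_k = 0, i.e. (k+1)^2 a_{k+1} = (k - n) a_k = (k - 6) a_k. The right side vanishes at k = 6, so the series terminates at degree 6.
Standard normalization L_n(0) = 1 gives a_0 = 1. Work upward with a_{k+1} = (k - 6) a_k / (k+1)^2:
  a_1 = (0 - 6)(1) / 1^2 = -6/1 = -6
  a_2 = (1 - 6)(-6) / 2^2 = 30/4 = 15/2
  a_3 = (2 - 6)(15/2) / 3^2 = -30/9 = -10/3
  a_4 = (3 - 6)(-10/3) / 4^2 = 10/16 = 5/8
  a_5 = (4 - 6)(5/8) / 5^2 = (-5/4)/25 = -1/20
  a_6 = (5 - 6)(-1/20) / 6^2 = (1/20)/36 = 1/720
Hence L_6(x) = x^6/720 - x^5/20 + 5 x^4/8 - 10 x^3/3 + 15 x^2/2 - 6 x + 1.

L_6(x); series = x^6/720 - x^5/20 + 5 x^4/8 - 10 x^3/3 + 15 x^2/2 - 6 x + 1


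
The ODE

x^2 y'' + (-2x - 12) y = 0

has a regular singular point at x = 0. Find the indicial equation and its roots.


Divide by x^2 to reach normal form y'' + P_1(x) y' + P_2(x) y = 0 with P_1(x) = 0 and P_2(x) = -2/x - 12/x^2.
x = 0 is a singular point because the y-coefficient -2/x - 12/x^2 has a pole at x = 0.
It is a regular singular point because x P_1(x) = p(x) = 0 and x^2 P_2(x) = q(x) = -2x - 12 are polynomials, hence analytic at x = 0.
p(0) = 0,  q(0) = -12.
Indicial equation: r(r-1) + p(0) r + q(0) = 0, i.e. r^2 + (p(0) - 1) r + q(0) = 0, i.e. r^2 - 1 r - 12 = 0.
Discriminant: (-1)^2 - 4(-12) = 49, so r = (1 ± 7)/2.
Solving: r_1 = 4, r_2 = -3.

indicial: r^2 - 1 r - 12 = 0; roots r_1 = 4, r_2 = -3


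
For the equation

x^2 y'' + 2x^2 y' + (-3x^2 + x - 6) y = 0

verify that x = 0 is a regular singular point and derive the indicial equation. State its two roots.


Divide by x^2 to reach normal form y'' + P_1(x) y' + P_2(x) y = 0 with P_1(x) = 2 and P_2(x) = -3 + 1/x - 6/x^2.
x = 0 is a singular point because the y-coefficient -3 + 1/x - 6/x^2 has a pole at x = 0.
It is a regular singular point because x P_1(x) = p(x) = 2x and x^2 P_2(x) = q(x) = -3x^2 + x - 6 are polynomials, hence analytic at x = 0.
p(0) = 0,  q(0) = -6.
Indicial equation: r(r-1) + p(0) r + q(0) = 0, i.e. r^2 + (p(0) - 1) r + q(0) = 0, i.e. r^2 - 1 r - 6 = 0.
Discriminant: (-1)^2 - 4(-6) = 25, so r = (1 ± 5)/2.
Solving: r_1 = 3, r_2 = -2.

indicial: r^2 - 1 r - 6 = 0; roots r_1 = 3, r_2 = -2


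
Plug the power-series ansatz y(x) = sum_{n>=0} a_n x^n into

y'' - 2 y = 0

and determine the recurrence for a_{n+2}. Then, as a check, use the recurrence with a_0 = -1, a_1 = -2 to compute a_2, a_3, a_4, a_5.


Substitute y = sum_n a_n x^n into y'' + (const) y = 0.
y''(x) = sum_{n>=0} (n+2)(n+1) a_{n+2} x^n.
The ODE becomes sum_n [(n+2)(n+1) a_{n+2} - 2 a_n] x^n = 0.
Setting each coefficient to zero gives the recurrence:
  (n+2)(n+1) a_{n+2} - 2 a_n = 0,
  a_{n+2} = 2 / ((n+1)(n+2)) a_n.

Check with a_0 = -1, a_1 = -2 (apply the recurrence for n = 0, 1, 2, 3): a_0 = -1, a_1 = -2, a_2 = -1, a_3 = -2/3, a_4 = -1/6, a_5 = -1/15.

a_{n+2} = 2/((n+1)(n+2)) * a_n; check: a_0 = -1, a_1 = -2, a_2 = -1, a_3 = -2/3, a_4 = -1/6, a_5 = -1/15


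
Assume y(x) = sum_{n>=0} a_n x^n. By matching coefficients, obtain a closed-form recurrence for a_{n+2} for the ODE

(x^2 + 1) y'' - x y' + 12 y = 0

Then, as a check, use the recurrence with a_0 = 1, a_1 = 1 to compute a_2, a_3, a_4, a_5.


Substitute y = sum_n a_n x^n.
(1 + 1 x^2) y'' contributes (n+2)(n+1) a_{n+2} + n(n-1) a_n at x^n.
-x y'(x) contributes -n a_n at x^n.
12 y(x) contributes 12 a_n at x^n.
Matching x^n: (n+2)(n+1) a_{n+2} + (n(n-1) - n + 12) a_n = 0.
Thus a_{n+2} = (-n(n-1) + n - 12) / ((n+1)(n+2)) * a_n.

Check with a_0 = 1, a_1 = 1 (apply the recurrence for n = 0, 1, 2, 3): a_0 = 1, a_1 = 1, a_2 = -6, a_3 = -11/6, a_4 = 6, a_5 = 11/8.

a_(n+2) = (-n(n-1) + n - 12) / ((n+1)(n+2)) * a_n; check: a_0 = 1, a_1 = 1, a_2 = -6, a_3 = -11/6, a_4 = 6, a_5 = 11/8


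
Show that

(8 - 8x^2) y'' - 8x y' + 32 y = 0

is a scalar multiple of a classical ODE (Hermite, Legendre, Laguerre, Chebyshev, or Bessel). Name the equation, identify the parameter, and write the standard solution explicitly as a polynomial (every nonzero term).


All three coefficients share the factor 8; dividing through by 8 gives  (1 - x^2) y'' - x y' + 4 y = 0.
This matches the Chebyshev equation (1 - x^2) y'' - x y' + n^2 y = 0 (note the -x y' term, not -2x y') with n^2 = 4, so n = 2; the polynomial solution is T_2(x).
With y = sum_k a_k x^k, matching x^k gives (k+2)(k+1) a_{k+2} = (k^2 - n^2) a_k = (k - 2)(k + 2) a_k. The right side vanishes at k = 2, so the series with the parity of 2 terminates at degree 2.
Standard normalization: leading coefficient of T_n is 2^(n-1), so a_2 = 2^1 = 2. Work downward with a_k = (k+1)(k+2) a_{k+2} / ((k - 2)(k + 2)):
  a_0 = (1)(2)(2) / ((0 - 2)(0 + 2)) = 4/(-4) = -1
Hence T_2(x) = 2 x^2 - 1.

T_2(x); series = 2 x^2 - 1


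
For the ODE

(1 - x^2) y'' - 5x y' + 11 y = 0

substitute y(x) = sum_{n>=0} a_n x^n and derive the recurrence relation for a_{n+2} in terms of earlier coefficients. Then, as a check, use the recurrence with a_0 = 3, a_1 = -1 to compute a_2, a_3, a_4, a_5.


Substitute y = sum_n a_n x^n.
(1 - 1 x^2) y'' contributes (n+2)(n+1) a_{n+2} - n(n-1) a_n at x^n.
-5 x y'(x) contributes -5 n a_n at x^n.
11 y(x) contributes 11 a_n at x^n.
Matching x^n: (n+2)(n+1) a_{n+2} + (-n(n-1) - 5 n + 11) a_n = 0.
Thus a_{n+2} = (n(n-1) + 5 n - 11) / ((n+1)(n+2)) * a_n.

Check with a_0 = 3, a_1 = -1 (apply the recurrence for n = 0, 1, 2, 3): a_0 = 3, a_1 = -1, a_2 = -33/2, a_3 = 1, a_4 = -11/8, a_5 = 1/2.

a_(n+2) = (n(n-1) + 5 n - 11) / ((n+1)(n+2)) * a_n; check: a_0 = 3, a_1 = -1, a_2 = -33/2, a_3 = 1, a_4 = -11/8, a_5 = 1/2


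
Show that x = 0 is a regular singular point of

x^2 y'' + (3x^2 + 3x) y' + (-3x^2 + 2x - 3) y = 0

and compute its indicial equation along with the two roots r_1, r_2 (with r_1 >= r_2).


Divide by x^2 to reach normal form y'' + P_1(x) y' + P_2(x) y = 0 with P_1(x) = 3 + 3/x and P_2(x) = -3 + 2/x - 3/x^2.
x = 0 is a singular point because the y'-coefficient 3 + 3/x has a pole at x = 0 and the y-coefficient -3 + 2/x - 3/x^2 has a pole at x = 0.
It is a regular singular point because x P_1(x) = p(x) = 3x + 3 and x^2 P_2(x) = q(x) = -3x^2 + 2x - 3 are polynomials, hence analytic at x = 0.
p(0) = 3,  q(0) = -3.
Indicial equation: r(r-1) + p(0) r + q(0) = 0, i.e. r^2 + (p(0) - 1) r + q(0) = 0, i.e. r^2 + 2 r - 3 = 0.
Discriminant: (2)^2 - 4(-3) = 16, so r = (-2 ± 4)/2.
Solving: r_1 = 1, r_2 = -3.

indicial: r^2 + 2 r - 3 = 0; roots r_1 = 1, r_2 = -3


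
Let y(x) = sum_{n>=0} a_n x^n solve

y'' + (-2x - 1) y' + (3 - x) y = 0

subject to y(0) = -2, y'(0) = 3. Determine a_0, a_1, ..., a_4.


Ansatz: y(x) = sum_{n>=0} a_n x^n, so y'(x) = sum_{n>=1} n a_n x^(n-1) and y''(x) = sum_{n>=2} n(n-1) a_n x^(n-2).
Substitute into P(x) y'' + Q(x) y' + R(x) y = 0 with P(x) = 1, Q(x) = -2x - 1, R(x) = 3 - x, and match powers of x.
Initial conditions: a_0 = -2, a_1 = 3.
Setting the coefficient of each power of x to zero and solving order by order (substituting the coefficients already found):
  x^0: 2 a_2 - a_1 + 3 a_0 = 0  ->  2 a_2 = a_1 - 3 a_0 = 9  ->  a_2 = 9/2
  x^1: 6 a_3 - 2 a_2 + a_1 - a_0 = 0  ->  6 a_3 = 2 a_2 - a_1 + a_0 = 4  ->  a_3 = 2/3
  x^2: 12 a_4 - 3 a_3 - a_2 - a_1 = 0  ->  12 a_4 = 3 a_3 + a_2 + a_1 = 19/2  ->  a_4 = 19/24
Truncated series: y(x) = -2 + 3 x + (9/2) x^2 + (2/3) x^3 + (19/24) x^4 + O(x^5).

a_0 = -2; a_1 = 3; a_2 = 9/2; a_3 = 2/3; a_4 = 19/24


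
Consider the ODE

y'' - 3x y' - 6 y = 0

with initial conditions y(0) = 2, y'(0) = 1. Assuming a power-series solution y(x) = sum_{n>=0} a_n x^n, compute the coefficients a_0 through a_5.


Ansatz: y(x) = sum_{n>=0} a_n x^n, so y'(x) = sum_{n>=1} n a_n x^(n-1) and y''(x) = sum_{n>=2} n(n-1) a_n x^(n-2).
Substitute into P(x) y'' + Q(x) y' + R(x) y = 0 with P(x) = 1, Q(x) = -3x, R(x) = -6, and match powers of x.
Initial conditions: a_0 = 2, a_1 = 1.
Setting the coefficient of each power of x to zero and solving order by order (substituting the coefficients already found):
  x^0: 2 a_2 - 6 a_0 = 0  ->  2 a_2 = 6 a_0 = 12  ->  a_2 = 6
  x^1: 6 a_3 - 9 a_1 = 0  ->  6 a_3 = 9 a_1 = 9  ->  a_3 = 3/2
  x^2: 12 a_4 - 12 a_2 = 0  ->  12 a_4 = 12 a_2 = 72  ->  a_4 = 6
  x^3: 20 a_5 - 15 a_3 = 0  ->  20 a_5 = 15 a_3 = 45/2  ->  a_5 = 9/8
Truncated series: y(x) = 2 + x + 6 x^2 + (3/2) x^3 + 6 x^4 + (9/8) x^5 + O(x^6).

a_0 = 2; a_1 = 1; a_2 = 6; a_3 = 3/2; a_4 = 6; a_5 = 9/8
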